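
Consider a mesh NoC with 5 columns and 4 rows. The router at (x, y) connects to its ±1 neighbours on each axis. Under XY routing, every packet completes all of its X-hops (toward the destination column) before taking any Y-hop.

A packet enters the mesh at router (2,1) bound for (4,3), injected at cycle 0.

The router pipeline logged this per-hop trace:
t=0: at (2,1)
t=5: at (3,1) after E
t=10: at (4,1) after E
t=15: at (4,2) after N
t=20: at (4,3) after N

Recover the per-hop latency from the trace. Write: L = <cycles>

From hop 0 (0) to hop 1 (5): +5 cycles.
That increment is L by definition: L = 5.

L = 5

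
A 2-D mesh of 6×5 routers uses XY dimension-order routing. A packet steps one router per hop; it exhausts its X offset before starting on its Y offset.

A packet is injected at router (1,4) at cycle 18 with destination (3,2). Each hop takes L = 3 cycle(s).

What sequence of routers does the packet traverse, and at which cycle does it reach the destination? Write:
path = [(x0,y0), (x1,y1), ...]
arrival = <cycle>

t=18: at (1,4)
t=21: at (2,4) after E
t=24: at (3,4) after E
t=27: at (3,3) after S
t=30: at (3,2) after S

path = [(1,4), (2,4), (3,4), (3,3), (3,2)]
arrival = 30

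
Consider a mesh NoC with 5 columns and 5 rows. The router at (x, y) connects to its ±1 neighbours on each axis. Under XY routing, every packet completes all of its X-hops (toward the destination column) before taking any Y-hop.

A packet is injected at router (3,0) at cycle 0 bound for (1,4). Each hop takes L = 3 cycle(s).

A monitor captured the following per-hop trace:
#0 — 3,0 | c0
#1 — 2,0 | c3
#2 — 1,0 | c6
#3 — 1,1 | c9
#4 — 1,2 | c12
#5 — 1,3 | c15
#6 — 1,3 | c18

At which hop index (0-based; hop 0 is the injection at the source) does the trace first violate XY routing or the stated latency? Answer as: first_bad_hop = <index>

[1] (-1,+0) / 3c ⇒ ok
[2] (-1,+0) / 3c ⇒ ok
[3] (+0,+1) / 3c ⇒ ok
[4] (+0,+1) / 3c ⇒ ok
[5] (+0,+1) / 3c ⇒ ok
[6] (+0,+0) / 3c ⇒ BAD: non-unit step

first_bad_hop = 6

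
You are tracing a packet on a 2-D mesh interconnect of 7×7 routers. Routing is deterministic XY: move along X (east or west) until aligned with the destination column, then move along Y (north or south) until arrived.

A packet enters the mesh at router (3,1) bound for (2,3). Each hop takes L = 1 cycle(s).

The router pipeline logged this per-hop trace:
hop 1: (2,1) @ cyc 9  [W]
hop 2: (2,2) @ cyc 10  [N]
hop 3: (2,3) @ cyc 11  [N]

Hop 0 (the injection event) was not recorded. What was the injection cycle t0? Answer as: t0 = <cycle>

cyc[1] = 9 and cyc[k] = t0 + k·L for every k.
So t0 = 9 − 1·1 = 8.

t0 = 8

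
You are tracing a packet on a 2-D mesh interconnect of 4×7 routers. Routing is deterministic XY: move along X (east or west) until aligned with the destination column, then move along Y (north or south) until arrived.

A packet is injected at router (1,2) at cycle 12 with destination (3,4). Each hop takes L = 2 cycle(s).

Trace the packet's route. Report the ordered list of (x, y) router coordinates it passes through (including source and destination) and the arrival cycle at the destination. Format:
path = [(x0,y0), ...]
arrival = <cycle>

path = [(1,2), (2,2), (3,2), (3,3), (3,4)]
arrival = 20

  0. router=(1,2) cycle=12 (inject)
  1. router=(2,2) cycle=14 dir=E
  2. router=(3,2) cycle=16 dir=E
  3. router=(3,3) cycle=18 dir=N
  4. router=(3,4) cycle=20 dir=N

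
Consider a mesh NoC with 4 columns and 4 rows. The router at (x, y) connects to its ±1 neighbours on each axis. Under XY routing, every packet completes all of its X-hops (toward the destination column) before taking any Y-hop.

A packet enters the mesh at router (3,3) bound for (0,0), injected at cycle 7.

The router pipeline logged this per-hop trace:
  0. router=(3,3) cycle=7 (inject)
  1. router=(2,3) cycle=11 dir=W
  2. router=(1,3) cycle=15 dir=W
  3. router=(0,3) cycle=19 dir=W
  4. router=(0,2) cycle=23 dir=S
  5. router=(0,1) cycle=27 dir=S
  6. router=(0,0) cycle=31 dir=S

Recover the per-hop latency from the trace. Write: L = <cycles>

L = 4

From hop 0 (7) to hop 1 (11): +4 cycles.
One hop costs L cycles, so L = 4.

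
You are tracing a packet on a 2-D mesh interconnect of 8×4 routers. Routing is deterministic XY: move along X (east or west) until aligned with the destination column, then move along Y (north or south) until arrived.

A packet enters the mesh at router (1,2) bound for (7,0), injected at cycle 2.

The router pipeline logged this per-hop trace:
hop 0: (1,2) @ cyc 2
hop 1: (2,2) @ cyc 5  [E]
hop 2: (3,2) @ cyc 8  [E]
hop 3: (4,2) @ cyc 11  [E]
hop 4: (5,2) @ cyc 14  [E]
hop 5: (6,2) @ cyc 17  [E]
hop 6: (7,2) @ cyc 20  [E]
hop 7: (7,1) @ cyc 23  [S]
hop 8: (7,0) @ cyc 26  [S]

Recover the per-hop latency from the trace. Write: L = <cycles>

L = 3

From hop 0 (2) to hop 1 (5): +3 cycles.
Each hop adds L, hence L = 3.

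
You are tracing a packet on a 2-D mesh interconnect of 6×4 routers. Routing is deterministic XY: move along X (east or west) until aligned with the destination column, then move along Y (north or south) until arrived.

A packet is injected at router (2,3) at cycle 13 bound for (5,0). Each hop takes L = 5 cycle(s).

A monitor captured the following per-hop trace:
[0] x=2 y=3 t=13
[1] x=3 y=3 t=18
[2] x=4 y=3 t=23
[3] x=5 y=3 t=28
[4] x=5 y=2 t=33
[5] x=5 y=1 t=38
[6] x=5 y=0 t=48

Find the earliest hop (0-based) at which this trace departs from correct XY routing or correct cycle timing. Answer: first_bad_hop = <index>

  1: Δx=+1 Δy=+0 Δt=5 [ok]
  2: Δx=+1 Δy=+0 Δt=5 [ok]
  3: Δx=+1 Δy=+0 Δt=5 [ok]
  4: Δx=+0 Δy=-1 Δt=5 [ok]
  5: Δx=+0 Δy=-1 Δt=5 [ok]
  6: Δx=+0 Δy=-1 Δt=10 [BAD: Δcyc=10≠L]

first_bad_hop = 6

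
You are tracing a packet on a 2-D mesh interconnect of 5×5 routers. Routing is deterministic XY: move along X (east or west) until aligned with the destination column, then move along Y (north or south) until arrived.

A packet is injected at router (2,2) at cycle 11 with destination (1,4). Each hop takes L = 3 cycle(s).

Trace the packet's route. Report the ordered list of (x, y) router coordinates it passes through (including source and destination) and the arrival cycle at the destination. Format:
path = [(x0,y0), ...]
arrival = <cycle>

path = [(2,2), (1,2), (1,3), (1,4)]
arrival = 20

[0] x=2 y=2 t=11
[1] x=1 y=2 t=14 →W
[2] x=1 y=3 t=17 →N
[3] x=1 y=4 t=20 →N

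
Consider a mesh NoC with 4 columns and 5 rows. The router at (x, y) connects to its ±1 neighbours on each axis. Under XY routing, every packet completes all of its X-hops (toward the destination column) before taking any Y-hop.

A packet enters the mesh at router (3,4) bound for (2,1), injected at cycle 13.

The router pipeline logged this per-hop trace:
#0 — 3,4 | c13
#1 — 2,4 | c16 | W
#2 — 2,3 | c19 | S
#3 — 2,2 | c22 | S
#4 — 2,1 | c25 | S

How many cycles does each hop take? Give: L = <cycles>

Δcyc across hop 0→1: 16 − 13 = 3.
That increment is L by definition: L = 3.

L = 3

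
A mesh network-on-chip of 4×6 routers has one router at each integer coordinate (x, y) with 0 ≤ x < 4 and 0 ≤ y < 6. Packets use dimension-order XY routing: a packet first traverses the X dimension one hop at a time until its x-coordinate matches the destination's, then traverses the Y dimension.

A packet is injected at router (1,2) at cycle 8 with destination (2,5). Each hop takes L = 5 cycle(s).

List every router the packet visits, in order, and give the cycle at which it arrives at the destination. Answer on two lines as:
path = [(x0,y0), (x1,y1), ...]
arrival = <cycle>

path = [(1,2), (2,2), (2,3), (2,4), (2,5)]
arrival = 28

t=8: at (1,2)
t=13: at (2,2) after E
t=18: at (2,3) after N
t=23: at (2,4) after N
t=28: at (2,5) after N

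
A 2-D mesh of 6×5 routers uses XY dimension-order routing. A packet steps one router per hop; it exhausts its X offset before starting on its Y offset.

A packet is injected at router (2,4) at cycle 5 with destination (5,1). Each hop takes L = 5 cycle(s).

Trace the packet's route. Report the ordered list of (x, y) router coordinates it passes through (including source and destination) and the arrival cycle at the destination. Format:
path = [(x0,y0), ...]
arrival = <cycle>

#0 — 2,4 | c5
#1 — 3,4 | c10 | E
#2 — 4,4 | c15 | E
#3 — 5,4 | c20 | E
#4 — 5,3 | c25 | S
#5 — 5,2 | c30 | S
#6 — 5,1 | c35 | S

path = [(2,4), (3,4), (4,4), (5,4), (5,3), (5,2), (5,1)]
arrival = 35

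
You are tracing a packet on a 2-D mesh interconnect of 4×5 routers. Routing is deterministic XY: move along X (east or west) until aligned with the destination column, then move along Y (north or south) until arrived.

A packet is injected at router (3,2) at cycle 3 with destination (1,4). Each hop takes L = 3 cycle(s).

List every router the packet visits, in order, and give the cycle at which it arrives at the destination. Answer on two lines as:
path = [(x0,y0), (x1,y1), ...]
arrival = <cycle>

t=3: at (3,2)
t=6: at (2,2) after W
t=9: at (1,2) after W
t=12: at (1,3) after N
t=15: at (1,4) after N

path = [(3,2), (2,2), (1,2), (1,3), (1,4)]
arrival = 15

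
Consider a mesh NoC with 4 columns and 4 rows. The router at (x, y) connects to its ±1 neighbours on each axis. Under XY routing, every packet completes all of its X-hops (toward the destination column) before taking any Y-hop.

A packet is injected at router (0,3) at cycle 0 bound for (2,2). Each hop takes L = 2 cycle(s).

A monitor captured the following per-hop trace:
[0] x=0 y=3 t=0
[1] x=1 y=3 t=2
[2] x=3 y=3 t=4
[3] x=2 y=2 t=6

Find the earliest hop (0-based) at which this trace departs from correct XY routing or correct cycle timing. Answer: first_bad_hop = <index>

[1] (+1,+0) / 2c ⇒ ok
[2] (+2,+0) / 2c ⇒ BAD: non-unit step

first_bad_hop = 2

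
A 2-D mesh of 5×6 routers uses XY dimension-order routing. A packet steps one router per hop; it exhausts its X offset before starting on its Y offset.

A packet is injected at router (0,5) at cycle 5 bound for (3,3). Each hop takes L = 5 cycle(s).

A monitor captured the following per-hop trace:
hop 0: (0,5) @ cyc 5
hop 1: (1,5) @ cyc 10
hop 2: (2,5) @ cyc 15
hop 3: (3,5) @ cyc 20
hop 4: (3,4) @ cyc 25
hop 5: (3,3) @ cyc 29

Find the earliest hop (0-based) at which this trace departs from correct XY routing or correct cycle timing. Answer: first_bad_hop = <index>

first_bad_hop = 5

check 1→ d=(1,0) cyc+5: ok
check 2→ d=(1,0) cyc+5: ok
check 3→ d=(1,0) cyc+5: ok
check 4→ d=(0,-1) cyc+5: ok
check 5→ d=(0,-1) cyc+4: BAD: Δcyc=4≠L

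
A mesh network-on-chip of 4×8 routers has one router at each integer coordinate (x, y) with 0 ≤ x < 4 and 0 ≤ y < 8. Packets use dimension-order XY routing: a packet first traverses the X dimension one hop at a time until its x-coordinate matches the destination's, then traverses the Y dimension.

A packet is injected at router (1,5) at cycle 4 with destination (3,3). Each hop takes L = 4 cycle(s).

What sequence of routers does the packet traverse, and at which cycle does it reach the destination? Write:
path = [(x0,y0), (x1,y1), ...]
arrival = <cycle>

src (1,5)  cyc=4
E→(2,5)  cyc=8
E→(3,5)  cyc=12
S→(3,4)  cyc=16
S→(3,3)  cyc=20

path = [(1,5), (2,5), (3,5), (3,4), (3,3)]
arrival = 20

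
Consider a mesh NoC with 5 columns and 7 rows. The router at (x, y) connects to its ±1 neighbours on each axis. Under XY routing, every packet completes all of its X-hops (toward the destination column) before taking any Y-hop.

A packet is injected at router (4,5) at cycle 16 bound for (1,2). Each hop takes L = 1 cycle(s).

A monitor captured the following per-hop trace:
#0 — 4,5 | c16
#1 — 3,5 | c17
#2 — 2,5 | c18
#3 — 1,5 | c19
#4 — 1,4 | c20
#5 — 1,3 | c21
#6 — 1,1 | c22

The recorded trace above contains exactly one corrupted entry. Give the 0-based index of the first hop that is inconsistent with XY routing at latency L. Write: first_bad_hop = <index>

[1] (-1,+0) / 1c ⇒ ok
[2] (-1,+0) / 1c ⇒ ok
[3] (-1,+0) / 1c ⇒ ok
[4] (+0,-1) / 1c ⇒ ok
[5] (+0,-1) / 1c ⇒ ok
[6] (+0,-2) / 1c ⇒ BAD: non-unit step

first_bad_hop = 6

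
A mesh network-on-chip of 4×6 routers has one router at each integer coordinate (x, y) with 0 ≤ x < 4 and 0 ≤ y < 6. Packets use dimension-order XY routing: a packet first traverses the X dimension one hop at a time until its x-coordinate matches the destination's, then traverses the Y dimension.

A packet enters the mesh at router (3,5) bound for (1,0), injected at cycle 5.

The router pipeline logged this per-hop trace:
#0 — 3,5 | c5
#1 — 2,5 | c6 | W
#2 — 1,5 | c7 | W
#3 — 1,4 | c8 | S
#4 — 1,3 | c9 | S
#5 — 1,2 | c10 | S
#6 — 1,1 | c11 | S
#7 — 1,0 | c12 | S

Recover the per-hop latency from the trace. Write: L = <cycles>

cyc[1] − cyc[0] = 6 − 5 = 1.
Each hop adds L, hence L = 1.

L = 1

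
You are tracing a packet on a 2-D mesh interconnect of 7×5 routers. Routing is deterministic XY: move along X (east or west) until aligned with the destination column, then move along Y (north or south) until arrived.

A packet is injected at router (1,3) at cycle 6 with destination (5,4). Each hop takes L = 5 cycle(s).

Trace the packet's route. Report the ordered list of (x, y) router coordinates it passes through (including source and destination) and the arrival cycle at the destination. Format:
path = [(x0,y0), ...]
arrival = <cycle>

  0. router=(1,3) cycle=6 (inject)
  1. router=(2,3) cycle=11 dir=E
  2. router=(3,3) cycle=16 dir=E
  3. router=(4,3) cycle=21 dir=E
  4. router=(5,3) cycle=26 dir=E
  5. router=(5,4) cycle=31 dir=N

path = [(1,3), (2,3), (3,3), (4,3), (5,3), (5,4)]
arrival = 31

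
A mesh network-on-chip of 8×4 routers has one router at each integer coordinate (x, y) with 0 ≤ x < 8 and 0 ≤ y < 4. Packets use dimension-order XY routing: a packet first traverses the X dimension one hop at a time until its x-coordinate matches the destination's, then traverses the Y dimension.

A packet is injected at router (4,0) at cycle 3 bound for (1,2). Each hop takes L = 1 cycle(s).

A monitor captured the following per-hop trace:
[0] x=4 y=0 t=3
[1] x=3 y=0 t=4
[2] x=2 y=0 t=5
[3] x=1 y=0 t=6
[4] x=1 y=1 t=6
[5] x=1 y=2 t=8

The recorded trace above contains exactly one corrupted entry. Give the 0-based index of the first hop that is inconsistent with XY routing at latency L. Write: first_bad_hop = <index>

  1: Δx=-1 Δy=+0 Δt=1 [ok]
  2: Δx=-1 Δy=+0 Δt=1 [ok]
  3: Δx=-1 Δy=+0 Δt=1 [ok]
  4: Δx=+0 Δy=+1 Δt=0 [BAD: Δcyc=0≠L]

first_bad_hop = 4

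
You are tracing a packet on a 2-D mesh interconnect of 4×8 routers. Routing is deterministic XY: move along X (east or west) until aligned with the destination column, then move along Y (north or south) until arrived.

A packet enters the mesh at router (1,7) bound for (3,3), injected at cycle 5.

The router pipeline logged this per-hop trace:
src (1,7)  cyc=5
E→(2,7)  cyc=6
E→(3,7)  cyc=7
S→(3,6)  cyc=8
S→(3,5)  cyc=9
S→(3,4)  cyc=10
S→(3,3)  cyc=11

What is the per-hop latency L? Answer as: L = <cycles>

L = 1

From hop 0 (5) to hop 1 (6): +1 cycles.
That increment is L by definition: L = 1.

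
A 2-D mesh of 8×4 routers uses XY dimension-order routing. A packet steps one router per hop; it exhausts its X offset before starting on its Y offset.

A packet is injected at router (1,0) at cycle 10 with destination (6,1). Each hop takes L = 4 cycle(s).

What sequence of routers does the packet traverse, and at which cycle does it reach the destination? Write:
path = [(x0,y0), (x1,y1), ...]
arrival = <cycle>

hop 0: (1,0) @ cyc 10
hop 1: (2,0) @ cyc 14  [E]
hop 2: (3,0) @ cyc 18  [E]
hop 3: (4,0) @ cyc 22  [E]
hop 4: (5,0) @ cyc 26  [E]
hop 5: (6,0) @ cyc 30  [E]
hop 6: (6,1) @ cyc 34  [N]

path = [(1,0), (2,0), (3,0), (4,0), (5,0), (6,0), (6,1)]
arrival = 34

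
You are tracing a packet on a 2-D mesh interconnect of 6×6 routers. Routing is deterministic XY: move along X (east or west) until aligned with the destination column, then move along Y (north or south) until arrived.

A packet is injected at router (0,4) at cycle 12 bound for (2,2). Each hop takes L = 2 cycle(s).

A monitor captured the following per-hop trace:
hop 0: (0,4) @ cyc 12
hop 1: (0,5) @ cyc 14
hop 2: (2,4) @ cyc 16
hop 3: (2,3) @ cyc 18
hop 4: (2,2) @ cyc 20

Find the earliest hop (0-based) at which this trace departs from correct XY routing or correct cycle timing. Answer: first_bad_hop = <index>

check 1→ d=(0,1) cyc+2: BAD: Y-move but x=0≠2

first_bad_hop = 1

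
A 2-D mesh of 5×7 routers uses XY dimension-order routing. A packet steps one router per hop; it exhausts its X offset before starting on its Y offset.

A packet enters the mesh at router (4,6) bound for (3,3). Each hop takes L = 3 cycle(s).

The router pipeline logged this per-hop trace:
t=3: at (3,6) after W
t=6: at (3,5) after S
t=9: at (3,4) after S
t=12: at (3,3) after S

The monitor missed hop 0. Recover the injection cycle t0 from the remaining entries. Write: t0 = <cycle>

t0 = 0

The first recorded entry is hop 1 at cycle 3.
So t0 = 3 − 1·3 = 0.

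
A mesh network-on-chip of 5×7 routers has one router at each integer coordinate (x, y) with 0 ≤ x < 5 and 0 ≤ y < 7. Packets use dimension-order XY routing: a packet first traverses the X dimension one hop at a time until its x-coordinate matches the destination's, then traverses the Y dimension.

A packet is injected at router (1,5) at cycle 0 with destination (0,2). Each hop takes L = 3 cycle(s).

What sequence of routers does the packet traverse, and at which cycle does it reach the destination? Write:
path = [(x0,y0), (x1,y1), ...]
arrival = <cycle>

path = [(1,5), (0,5), (0,4), (0,3), (0,2)]
arrival = 12

hop 0: (1,5) @ cyc 0
hop 1: (0,5) @ cyc 3  [W]
hop 2: (0,4) @ cyc 6  [S]
hop 3: (0,3) @ cyc 9  [S]
hop 4: (0,2) @ cyc 12  [S]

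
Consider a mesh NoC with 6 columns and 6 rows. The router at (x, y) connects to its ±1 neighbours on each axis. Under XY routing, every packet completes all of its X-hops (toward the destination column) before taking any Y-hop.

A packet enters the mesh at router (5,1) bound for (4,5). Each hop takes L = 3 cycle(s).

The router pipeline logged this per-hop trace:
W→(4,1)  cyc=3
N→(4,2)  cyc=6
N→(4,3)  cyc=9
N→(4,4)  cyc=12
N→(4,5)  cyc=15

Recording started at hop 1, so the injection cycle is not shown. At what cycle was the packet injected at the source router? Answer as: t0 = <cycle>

cyc[1] = 3 and cyc[k] = t0 + k·L for every k.
Subtract one hop: t0 = 3 − 3 = 0.

t0 = 0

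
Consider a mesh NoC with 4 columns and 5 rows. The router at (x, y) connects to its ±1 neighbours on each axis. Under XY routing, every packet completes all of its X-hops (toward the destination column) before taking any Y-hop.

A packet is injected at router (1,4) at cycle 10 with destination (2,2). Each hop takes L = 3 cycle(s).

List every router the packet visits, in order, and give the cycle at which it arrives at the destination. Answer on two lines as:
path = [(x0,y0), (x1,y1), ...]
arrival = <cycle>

hop 0: (1,4) @ cyc 10
hop 1: (2,4) @ cyc 13  [E]
hop 2: (2,3) @ cyc 16  [S]
hop 3: (2,2) @ cyc 19  [S]

path = [(1,4), (2,4), (2,3), (2,2)]
arrival = 19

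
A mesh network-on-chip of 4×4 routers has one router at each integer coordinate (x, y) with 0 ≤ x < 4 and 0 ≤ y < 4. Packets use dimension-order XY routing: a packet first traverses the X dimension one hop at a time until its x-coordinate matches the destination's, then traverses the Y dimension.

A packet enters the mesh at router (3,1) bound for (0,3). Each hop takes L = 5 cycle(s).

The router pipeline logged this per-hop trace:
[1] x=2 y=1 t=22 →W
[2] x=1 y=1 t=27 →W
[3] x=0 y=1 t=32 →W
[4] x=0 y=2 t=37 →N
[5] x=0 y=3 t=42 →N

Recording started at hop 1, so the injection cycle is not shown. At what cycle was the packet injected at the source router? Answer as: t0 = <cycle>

t0 = 17

At hop 1 the cycle is 22; in general cyc_k = t0 + kL.
Subtract one hop: t0 = 22 − 5 = 17.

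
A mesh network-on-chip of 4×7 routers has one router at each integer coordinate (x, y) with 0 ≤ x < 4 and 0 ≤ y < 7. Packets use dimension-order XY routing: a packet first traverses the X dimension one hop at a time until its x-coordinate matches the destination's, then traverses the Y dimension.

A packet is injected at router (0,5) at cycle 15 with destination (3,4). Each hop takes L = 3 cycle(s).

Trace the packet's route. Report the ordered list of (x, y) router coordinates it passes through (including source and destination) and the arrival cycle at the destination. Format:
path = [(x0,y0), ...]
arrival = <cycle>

path = [(0,5), (1,5), (2,5), (3,5), (3,4)]
arrival = 27

[0] x=0 y=5 t=15
[1] x=1 y=5 t=18 →E
[2] x=2 y=5 t=21 →E
[3] x=3 y=5 t=24 →E
[4] x=3 y=4 t=27 →S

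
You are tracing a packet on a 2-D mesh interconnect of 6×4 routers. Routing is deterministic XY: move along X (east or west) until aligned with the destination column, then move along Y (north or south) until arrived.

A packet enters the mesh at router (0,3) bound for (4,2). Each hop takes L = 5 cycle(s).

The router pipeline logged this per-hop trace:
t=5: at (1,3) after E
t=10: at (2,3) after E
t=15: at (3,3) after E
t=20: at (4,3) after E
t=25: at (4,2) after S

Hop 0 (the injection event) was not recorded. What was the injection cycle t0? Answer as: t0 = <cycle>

t0 = 0

Hop 1 reached at cycle 5; hop k is at t0 + k·L.
Therefore t0 = 5 − L = 0.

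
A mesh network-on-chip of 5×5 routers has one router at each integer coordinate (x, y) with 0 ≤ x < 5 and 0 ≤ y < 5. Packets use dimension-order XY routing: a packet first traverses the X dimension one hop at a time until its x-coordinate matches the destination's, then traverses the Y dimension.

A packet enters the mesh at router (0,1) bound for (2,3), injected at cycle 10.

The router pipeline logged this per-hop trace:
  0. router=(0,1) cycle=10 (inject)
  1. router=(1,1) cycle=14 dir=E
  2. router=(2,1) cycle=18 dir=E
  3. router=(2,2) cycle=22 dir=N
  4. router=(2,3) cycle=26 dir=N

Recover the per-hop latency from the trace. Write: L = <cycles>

L = 4

From hop 0 (10) to hop 1 (14): +4 cycles.
That increment is L by definition: L = 4.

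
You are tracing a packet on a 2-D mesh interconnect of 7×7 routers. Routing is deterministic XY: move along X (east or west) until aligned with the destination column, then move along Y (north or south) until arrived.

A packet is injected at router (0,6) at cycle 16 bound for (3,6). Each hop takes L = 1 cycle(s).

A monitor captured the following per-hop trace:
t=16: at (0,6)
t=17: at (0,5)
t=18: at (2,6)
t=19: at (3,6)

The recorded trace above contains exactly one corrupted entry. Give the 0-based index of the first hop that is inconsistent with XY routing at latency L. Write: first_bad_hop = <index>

first_bad_hop = 1

hop 1: step (+0,-1), +1 cyc — BAD: Y-move but x=0≠3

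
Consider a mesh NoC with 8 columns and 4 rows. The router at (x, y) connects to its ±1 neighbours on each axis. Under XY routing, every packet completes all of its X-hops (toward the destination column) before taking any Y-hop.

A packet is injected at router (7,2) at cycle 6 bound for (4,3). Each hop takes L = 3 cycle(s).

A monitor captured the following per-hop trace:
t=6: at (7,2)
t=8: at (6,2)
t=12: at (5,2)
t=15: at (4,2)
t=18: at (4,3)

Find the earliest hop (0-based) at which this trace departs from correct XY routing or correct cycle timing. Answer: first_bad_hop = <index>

first_bad_hop = 1

check 1→ d=(-1,0) cyc+2: BAD: Δcyc=2≠L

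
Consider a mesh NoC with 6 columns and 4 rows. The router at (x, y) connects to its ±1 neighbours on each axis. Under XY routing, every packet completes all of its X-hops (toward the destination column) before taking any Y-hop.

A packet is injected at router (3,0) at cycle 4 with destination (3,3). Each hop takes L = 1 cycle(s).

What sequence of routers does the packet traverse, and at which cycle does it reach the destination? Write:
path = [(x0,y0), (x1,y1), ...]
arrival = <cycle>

[0] x=3 y=0 t=4
[1] x=3 y=1 t=5 →N
[2] x=3 y=2 t=6 →N
[3] x=3 y=3 t=7 →N

path = [(3,0), (3,1), (3,2), (3,3)]
arrival = 7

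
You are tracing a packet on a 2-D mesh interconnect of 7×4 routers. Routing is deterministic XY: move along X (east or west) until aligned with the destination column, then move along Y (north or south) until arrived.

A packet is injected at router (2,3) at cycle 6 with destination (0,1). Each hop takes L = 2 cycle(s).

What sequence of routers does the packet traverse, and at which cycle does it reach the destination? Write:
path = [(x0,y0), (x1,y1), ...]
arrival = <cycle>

path = [(2,3), (1,3), (0,3), (0,2), (0,1)]
arrival = 14

[0] x=2 y=3 t=6
[1] x=1 y=3 t=8 →W
[2] x=0 y=3 t=10 →W
[3] x=0 y=2 t=12 →S
[4] x=0 y=1 t=14 →S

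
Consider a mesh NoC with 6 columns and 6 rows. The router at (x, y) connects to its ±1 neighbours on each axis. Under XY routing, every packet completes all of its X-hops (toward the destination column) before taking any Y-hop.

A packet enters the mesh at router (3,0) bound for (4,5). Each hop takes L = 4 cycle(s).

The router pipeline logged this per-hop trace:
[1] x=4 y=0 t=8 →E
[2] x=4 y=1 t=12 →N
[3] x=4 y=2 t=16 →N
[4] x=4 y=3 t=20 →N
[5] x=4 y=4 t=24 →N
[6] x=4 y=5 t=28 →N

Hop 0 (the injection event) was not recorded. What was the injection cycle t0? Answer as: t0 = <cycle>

The first recorded entry is hop 1 at cycle 8.
Subtract one hop: t0 = 8 − 4 = 4.

t0 = 4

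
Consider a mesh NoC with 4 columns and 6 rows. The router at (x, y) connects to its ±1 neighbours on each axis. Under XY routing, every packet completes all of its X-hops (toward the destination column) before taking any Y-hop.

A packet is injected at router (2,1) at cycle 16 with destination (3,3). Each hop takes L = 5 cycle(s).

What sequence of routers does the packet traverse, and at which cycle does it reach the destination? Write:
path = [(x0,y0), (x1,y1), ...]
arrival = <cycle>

path = [(2,1), (3,1), (3,2), (3,3)]
arrival = 31

hop 0: (2,1) @ cyc 16
hop 1: (3,1) @ cyc 21  [E]
hop 2: (3,2) @ cyc 26  [N]
hop 3: (3,3) @ cyc 31  [N]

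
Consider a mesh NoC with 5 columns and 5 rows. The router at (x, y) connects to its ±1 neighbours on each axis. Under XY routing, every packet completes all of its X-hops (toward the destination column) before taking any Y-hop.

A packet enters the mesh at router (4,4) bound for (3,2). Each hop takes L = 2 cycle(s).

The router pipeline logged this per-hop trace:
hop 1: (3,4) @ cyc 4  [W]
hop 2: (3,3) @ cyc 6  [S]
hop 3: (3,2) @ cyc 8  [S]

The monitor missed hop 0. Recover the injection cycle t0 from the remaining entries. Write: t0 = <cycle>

t0 = 2

The first recorded entry is hop 1 at cycle 4.
So t0 = 4 − 1·2 = 2.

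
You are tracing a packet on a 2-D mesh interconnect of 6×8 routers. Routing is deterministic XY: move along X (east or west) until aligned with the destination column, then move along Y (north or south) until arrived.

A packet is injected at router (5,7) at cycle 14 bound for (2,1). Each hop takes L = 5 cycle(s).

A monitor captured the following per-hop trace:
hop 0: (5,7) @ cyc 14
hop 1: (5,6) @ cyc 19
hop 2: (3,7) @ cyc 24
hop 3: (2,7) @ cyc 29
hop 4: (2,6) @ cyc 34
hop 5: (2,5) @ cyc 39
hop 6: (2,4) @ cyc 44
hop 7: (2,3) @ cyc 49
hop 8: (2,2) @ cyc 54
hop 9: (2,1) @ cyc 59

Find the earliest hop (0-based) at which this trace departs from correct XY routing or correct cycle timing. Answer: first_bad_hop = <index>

check 1→ d=(0,-1) cyc+5: BAD: Y-move but x=5≠2

first_bad_hop = 1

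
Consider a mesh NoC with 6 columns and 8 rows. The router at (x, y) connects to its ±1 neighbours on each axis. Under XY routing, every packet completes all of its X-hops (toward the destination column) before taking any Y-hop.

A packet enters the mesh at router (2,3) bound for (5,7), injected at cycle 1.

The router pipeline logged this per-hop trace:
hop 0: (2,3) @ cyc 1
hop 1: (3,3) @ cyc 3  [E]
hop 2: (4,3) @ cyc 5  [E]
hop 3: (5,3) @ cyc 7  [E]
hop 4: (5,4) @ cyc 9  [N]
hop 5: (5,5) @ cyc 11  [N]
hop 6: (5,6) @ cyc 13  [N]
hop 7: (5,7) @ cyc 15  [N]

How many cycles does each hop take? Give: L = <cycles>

L = 2

Δcyc across hop 0→1: 3 − 1 = 2.
One hop costs L cycles, so L = 2.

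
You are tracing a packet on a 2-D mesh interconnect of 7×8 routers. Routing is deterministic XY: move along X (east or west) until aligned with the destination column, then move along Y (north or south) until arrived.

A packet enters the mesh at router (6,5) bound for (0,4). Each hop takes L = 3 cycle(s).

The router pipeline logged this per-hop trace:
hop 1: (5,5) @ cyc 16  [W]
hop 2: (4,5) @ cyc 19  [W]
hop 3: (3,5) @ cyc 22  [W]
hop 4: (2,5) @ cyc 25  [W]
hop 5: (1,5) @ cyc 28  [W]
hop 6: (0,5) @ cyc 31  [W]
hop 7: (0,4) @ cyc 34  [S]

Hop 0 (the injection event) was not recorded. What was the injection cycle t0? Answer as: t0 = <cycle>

The first recorded entry is hop 1 at cycle 16.
So t0 = 16 − 1·3 = 13.

t0 = 13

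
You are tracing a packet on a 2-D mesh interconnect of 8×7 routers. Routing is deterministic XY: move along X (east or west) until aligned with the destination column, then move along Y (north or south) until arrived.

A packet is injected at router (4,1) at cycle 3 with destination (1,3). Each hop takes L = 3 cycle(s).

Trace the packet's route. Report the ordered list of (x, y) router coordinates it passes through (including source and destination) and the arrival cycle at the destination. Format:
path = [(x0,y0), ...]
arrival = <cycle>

src (4,1)  cyc=3
W→(3,1)  cyc=6
W→(2,1)  cyc=9
W→(1,1)  cyc=12
N→(1,2)  cyc=15
N→(1,3)  cyc=18

path = [(4,1), (3,1), (2,1), (1,1), (1,2), (1,3)]
arrival = 18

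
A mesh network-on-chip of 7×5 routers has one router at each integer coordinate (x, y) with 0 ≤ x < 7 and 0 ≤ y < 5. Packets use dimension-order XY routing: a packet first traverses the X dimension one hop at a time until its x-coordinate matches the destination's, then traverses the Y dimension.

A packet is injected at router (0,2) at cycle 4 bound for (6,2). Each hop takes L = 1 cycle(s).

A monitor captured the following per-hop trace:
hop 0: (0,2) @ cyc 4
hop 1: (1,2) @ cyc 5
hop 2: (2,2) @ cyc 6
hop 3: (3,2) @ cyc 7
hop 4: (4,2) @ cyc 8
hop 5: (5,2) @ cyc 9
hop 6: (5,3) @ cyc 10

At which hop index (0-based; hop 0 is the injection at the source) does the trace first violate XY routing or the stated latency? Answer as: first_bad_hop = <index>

first_bad_hop = 6

hop 1: step (+1,+0), +1 cyc — ok
hop 2: step (+1,+0), +1 cyc — ok
hop 3: step (+1,+0), +1 cyc — ok
hop 4: step (+1,+0), +1 cyc — ok
hop 5: step (+1,+0), +1 cyc — ok
hop 6: step (+0,+1), +1 cyc — BAD: Y-move but x=5≠6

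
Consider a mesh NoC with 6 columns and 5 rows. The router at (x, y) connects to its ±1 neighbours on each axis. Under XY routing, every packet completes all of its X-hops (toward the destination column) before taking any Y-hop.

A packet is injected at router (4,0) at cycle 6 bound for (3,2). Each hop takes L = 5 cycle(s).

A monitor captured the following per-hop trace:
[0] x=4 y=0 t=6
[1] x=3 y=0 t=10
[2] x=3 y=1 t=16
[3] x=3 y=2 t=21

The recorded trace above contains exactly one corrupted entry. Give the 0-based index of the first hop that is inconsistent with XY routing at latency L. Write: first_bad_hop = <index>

first_bad_hop = 1

  1: Δx=-1 Δy=+0 Δt=4 [BAD: Δcyc=4≠L]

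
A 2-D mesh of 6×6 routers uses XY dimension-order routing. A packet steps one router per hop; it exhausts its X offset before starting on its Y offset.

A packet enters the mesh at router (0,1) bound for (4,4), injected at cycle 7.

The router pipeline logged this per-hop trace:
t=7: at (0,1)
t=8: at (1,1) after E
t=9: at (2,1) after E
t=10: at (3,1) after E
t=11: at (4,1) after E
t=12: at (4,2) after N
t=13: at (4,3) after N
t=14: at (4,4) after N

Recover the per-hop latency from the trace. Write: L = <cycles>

Δcyc across hop 0→1: 8 − 7 = 1.
Each hop adds L, hence L = 1.

L = 1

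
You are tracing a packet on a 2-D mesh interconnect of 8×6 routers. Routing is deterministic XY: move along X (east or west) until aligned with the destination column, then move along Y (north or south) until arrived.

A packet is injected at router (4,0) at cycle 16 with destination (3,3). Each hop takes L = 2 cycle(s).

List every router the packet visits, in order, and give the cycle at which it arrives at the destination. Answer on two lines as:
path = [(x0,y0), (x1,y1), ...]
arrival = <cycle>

path = [(4,0), (3,0), (3,1), (3,2), (3,3)]
arrival = 24

  0. router=(4,0) cycle=16 (inject)
  1. router=(3,0) cycle=18 dir=W
  2. router=(3,1) cycle=20 dir=N
  3. router=(3,2) cycle=22 dir=N
  4. router=(3,3) cycle=24 dir=N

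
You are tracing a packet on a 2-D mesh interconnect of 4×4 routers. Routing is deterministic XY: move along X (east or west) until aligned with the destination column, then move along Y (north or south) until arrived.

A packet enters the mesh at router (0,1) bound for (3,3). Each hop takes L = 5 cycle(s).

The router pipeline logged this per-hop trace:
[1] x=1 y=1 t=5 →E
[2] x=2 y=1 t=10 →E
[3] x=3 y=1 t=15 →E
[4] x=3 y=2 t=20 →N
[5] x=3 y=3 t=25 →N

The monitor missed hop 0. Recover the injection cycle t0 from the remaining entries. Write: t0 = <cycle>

t0 = 0

cyc[1] = 5 and cyc[k] = t0 + k·L for every k.
Therefore t0 = 5 − L = 0.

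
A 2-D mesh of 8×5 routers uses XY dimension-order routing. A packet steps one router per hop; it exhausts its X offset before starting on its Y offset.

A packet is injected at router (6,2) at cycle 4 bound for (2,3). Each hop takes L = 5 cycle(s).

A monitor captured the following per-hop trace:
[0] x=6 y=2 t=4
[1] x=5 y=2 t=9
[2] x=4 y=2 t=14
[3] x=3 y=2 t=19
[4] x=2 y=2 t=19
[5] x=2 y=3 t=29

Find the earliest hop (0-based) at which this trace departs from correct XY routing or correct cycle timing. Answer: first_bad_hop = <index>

  1: Δx=-1 Δy=+0 Δt=5 [ok]
  2: Δx=-1 Δy=+0 Δt=5 [ok]
  3: Δx=-1 Δy=+0 Δt=5 [ok]
  4: Δx=-1 Δy=+0 Δt=0 [BAD: Δcyc=0≠L]

first_bad_hop = 4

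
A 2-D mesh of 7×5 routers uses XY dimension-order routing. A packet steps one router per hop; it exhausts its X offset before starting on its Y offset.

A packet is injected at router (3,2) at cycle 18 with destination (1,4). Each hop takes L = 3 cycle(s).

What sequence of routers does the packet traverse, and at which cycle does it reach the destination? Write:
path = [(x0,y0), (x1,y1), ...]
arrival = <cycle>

t=18: at (3,2)
t=21: at (2,2) after W
t=24: at (1,2) after W
t=27: at (1,3) after N
t=30: at (1,4) after N

path = [(3,2), (2,2), (1,2), (1,3), (1,4)]
arrival = 30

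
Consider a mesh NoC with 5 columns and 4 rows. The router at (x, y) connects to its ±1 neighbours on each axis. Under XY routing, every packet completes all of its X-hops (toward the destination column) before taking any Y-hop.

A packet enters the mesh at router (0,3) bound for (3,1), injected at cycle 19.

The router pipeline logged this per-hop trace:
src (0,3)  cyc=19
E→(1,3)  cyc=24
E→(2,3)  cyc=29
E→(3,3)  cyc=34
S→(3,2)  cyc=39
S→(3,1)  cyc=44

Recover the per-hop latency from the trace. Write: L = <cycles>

Between hops 0 and 1 the cycle counter advances 24 − 19 = 5.
Per-hop latency L = Δcyc = 5.

L = 5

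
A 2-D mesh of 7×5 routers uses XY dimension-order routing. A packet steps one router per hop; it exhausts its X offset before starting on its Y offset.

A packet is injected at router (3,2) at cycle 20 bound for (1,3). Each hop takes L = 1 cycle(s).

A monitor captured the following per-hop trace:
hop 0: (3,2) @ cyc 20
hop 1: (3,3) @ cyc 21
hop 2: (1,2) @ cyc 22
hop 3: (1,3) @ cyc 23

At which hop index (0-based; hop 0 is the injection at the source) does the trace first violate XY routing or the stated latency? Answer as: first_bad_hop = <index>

first_bad_hop = 1

hop 1: step (+0,+1), +1 cyc — BAD: Y-move but x=3≠1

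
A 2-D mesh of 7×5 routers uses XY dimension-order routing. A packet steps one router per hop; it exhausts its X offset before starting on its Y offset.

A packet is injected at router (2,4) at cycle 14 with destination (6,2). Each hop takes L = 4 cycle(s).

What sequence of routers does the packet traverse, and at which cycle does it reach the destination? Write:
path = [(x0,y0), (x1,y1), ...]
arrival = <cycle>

path = [(2,4), (3,4), (4,4), (5,4), (6,4), (6,3), (6,2)]
arrival = 38

hop 0: (2,4) @ cyc 14
hop 1: (3,4) @ cyc 18  [E]
hop 2: (4,4) @ cyc 22  [E]
hop 3: (5,4) @ cyc 26  [E]
hop 4: (6,4) @ cyc 30  [E]
hop 5: (6,3) @ cyc 34  [S]
hop 6: (6,2) @ cyc 38  [S]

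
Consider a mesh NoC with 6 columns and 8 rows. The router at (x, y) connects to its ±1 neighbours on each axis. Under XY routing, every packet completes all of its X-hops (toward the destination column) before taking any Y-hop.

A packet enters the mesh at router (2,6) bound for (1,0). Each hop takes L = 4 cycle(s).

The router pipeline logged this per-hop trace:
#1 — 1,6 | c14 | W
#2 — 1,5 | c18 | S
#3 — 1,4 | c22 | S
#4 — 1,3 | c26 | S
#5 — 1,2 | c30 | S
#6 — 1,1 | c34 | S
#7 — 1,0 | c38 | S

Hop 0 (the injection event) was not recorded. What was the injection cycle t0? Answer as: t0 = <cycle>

t0 = 10

At hop 1 the cycle is 14; in general cyc_k = t0 + kL.
Subtract one hop: t0 = 14 − 4 = 10.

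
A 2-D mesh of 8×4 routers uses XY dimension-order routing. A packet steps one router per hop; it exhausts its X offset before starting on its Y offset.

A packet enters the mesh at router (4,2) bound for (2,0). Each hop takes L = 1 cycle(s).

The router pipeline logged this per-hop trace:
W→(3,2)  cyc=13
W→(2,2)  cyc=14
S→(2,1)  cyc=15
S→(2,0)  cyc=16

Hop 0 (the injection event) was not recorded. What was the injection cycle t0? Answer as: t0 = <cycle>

t0 = 12

At hop 1 the cycle is 13; in general cyc_k = t0 + kL.
Subtract one hop: t0 = 13 − 1 = 12.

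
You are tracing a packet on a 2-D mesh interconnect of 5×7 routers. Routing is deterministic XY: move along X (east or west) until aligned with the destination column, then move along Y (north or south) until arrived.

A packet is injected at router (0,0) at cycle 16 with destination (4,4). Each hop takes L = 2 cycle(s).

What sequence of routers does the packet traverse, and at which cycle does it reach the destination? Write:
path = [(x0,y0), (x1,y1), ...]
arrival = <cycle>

  0. router=(0,0) cycle=16 (inject)
  1. router=(1,0) cycle=18 dir=E
  2. router=(2,0) cycle=20 dir=E
  3. router=(3,0) cycle=22 dir=E
  4. router=(4,0) cycle=24 dir=E
  5. router=(4,1) cycle=26 dir=N
  6. router=(4,2) cycle=28 dir=N
  7. router=(4,3) cycle=30 dir=N
  8. router=(4,4) cycle=32 dir=N

path = [(0,0), (1,0), (2,0), (3,0), (4,0), (4,1), (4,2), (4,3), (4,4)]
arrival = 32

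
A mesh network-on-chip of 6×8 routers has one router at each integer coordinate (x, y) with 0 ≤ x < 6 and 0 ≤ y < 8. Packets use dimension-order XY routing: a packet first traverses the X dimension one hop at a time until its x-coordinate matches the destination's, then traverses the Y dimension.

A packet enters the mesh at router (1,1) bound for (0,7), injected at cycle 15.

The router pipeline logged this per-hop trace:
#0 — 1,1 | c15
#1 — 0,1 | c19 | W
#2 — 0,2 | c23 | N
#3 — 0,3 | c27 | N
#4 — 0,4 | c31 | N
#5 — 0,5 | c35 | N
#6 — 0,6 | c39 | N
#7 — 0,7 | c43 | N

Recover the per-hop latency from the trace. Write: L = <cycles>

cyc[1] − cyc[0] = 19 − 15 = 4.
Per-hop latency L = Δcyc = 4.

L = 4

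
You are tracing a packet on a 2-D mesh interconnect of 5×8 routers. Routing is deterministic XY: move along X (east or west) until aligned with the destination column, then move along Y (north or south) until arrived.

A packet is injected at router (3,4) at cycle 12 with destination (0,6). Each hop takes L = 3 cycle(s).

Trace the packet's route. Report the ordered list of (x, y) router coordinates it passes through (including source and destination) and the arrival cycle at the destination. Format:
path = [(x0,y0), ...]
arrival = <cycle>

src (3,4)  cyc=12
W→(2,4)  cyc=15
W→(1,4)  cyc=18
W→(0,4)  cyc=21
N→(0,5)  cyc=24
N→(0,6)  cyc=27

path = [(3,4), (2,4), (1,4), (0,4), (0,5), (0,6)]
arrival = 27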